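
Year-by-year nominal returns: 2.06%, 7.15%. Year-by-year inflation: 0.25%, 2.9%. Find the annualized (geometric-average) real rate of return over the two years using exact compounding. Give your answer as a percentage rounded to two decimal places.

2.96%

Compound the nominal returns: 1.0206 × 1.0715 = 1.09357290.
Compound inflation: 1.0025 × 1.0290 = 1.03157250.
Deflate: 1.09357290 / 1.03157250 = 1.06010280.
Annualized real rate = 1.06010280^(1/2) − 1 = 2.9613% → 2.96%.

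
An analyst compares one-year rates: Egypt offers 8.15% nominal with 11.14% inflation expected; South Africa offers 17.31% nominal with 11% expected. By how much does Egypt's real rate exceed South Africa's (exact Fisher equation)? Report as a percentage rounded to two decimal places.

-8.37%

Egypt: (1 + 0.0815)/(1 + 0.1114) − 1 = -2.69030%
South Africa: (1 + 0.1731)/(1 + 0.1100) − 1 = 5.68468%
Differential = -2.69030% − 5.68468% = -8.37499% → -8.37%.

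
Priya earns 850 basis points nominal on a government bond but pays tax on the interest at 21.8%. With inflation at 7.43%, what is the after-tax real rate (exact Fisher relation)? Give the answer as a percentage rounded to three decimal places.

-0.729%

After-tax nominal return = 8.5% × (1 − 0.218) = 6.6470%.
1 + r = 1.06647 / 1.07430 = 0.992712
After-tax real rate = 0.992712 − 1 → -0.729%.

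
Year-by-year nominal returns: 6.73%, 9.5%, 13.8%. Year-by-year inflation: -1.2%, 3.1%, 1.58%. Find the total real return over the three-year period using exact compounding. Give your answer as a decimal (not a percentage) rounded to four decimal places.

Nominal growth factor = 1.0673 × 1.0950 × 1.1380 = 1.329973
Price-level growth factor = 0.9880 × 1.0310 × 1.0158 = 1.034722
Real growth factor = 1.329973 / 1.034722 = 1.285343
Total real return = 1.285343 − 1 → 0.2853.

0.2853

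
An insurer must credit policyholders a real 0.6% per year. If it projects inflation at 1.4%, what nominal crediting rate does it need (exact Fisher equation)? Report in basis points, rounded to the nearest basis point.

201 basis points

(1 + i) = (1 + r)(1 + π) = 1.00600 × 1.01400 = 1.020084
i = 1.020084 − 1, so the required nominal rate is 201 basis points.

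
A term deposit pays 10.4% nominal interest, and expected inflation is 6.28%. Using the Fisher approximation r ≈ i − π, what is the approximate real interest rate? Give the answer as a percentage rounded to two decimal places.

r ≈ i − π = 10.4% − 6.28% = 4.12%.

4.12%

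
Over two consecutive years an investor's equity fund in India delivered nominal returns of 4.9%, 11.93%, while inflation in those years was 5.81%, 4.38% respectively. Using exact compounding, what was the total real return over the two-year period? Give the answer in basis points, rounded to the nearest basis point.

631 basis points

Nominal growth factor = 1.0490 × 1.1193 = 1.174146
Price-level growth factor = 1.0581 × 1.0438 = 1.104445
Real growth factor = 1.174146 / 1.104445 = 1.063109
Total real return = 1.063109 − 1 → 631 basis points.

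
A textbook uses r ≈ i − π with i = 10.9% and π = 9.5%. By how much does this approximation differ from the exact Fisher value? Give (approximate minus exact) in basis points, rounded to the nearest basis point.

12 basis points

Approximate: r ≈ 10.900% − 9.500% = 1.4000%
Exact: (1 + 0.1090)/(1 + 0.0950) − 1 = 1.2785%
Error = 1.4000% − 1.2785% = 0.1215% → 12 basis points.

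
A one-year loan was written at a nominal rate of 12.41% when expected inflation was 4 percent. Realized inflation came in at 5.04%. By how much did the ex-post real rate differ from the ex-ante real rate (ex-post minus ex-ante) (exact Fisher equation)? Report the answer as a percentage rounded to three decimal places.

-1.070%

Ex-ante: (1 + 0.1241)/(1 + 0.0400) − 1 = 8.0865%
Ex-post: (1 + 0.1241)/(1 + 0.0504) − 1 = 7.0164%
Difference (ex-post − ex-ante) = -1.0702% → -1.070%.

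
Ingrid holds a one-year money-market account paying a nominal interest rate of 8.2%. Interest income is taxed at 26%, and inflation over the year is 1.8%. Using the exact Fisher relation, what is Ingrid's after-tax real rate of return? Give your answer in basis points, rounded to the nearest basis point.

After-tax nominal return = 8.2% × (1 − 0.26) = 6.0680%.
1 + r = 1.06068 / 1.01800 = 1.041925
After-tax real rate = 1.041925 − 1 → 419 basis points.

419 basis points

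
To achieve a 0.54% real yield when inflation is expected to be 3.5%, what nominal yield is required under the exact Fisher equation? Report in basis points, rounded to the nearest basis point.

406 basis points

(1 + i) = (1 + r)(1 + π) = 1.00540 × 1.03500 = 1.040589
i = 1.040589 − 1, so the required nominal rate is 406 basis points.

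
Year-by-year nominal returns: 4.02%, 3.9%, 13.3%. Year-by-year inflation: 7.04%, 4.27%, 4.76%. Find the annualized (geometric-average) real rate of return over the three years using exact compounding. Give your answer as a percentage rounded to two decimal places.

1.55%

Nominal growth factor = 1.0402 × 1.0390 × 1.1330 = 1.22450992
Price-level growth factor = 1.0704 × 1.0427 × 1.0476 = 1.16923273
Real growth factor = 1.22450992 / 1.16923273 = 1.04727646
Annualized real rate = 1.04727646^(1/3) − 1 = 1.5517% → 1.55%.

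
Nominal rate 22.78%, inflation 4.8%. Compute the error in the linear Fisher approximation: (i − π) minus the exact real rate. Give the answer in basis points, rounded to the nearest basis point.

Approximate: r ≈ 22.780% − 4.800% = 17.9800%
Exact: (1 + 0.2278)/(1 + 0.0480) − 1 = 17.1565%
Error = 17.9800% − 17.1565% = 0.8235% → 82 basis points.

82 basis points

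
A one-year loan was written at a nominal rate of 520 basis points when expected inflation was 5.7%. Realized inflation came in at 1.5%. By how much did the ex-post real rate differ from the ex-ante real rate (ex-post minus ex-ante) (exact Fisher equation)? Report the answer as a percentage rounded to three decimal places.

Ex-ante: (1 + 0.0520)/(1 + 0.0570) − 1 = -0.4730%
Ex-post: (1 + 0.0520)/(1 + 0.0150) − 1 = 3.6453%
Difference (ex-post − ex-ante) = 4.1184% → 4.118%.

4.118%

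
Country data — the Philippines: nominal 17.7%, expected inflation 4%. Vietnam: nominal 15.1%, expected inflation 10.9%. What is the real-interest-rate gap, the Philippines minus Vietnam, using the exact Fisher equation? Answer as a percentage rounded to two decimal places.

The Philippines: (1 + 0.1770)/(1 + 0.0400) − 1 = 13.1731%
Vietnam: (1 + 0.1510)/(1 + 0.1090) − 1 = 3.7872%
Differential = 13.1731% − 3.7872% = 9.3859% → 9.39%.

9.39%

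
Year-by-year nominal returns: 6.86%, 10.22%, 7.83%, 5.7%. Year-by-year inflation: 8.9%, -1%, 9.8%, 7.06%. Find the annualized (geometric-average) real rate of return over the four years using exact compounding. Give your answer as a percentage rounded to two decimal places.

1.45%

Nominal growth factor = 1.0686 × 1.1022 × 1.0783 × 1.0570 = 1.34242543
Price-level growth factor = 1.0890 × 0.9900 × 1.0980 × 1.0706 = 1.26733857
Real growth factor = 1.34242543 / 1.26733857 = 1.05924767
Annualized real rate = 1.05924767^(1/4) − 1 = 1.4494% → 1.45%.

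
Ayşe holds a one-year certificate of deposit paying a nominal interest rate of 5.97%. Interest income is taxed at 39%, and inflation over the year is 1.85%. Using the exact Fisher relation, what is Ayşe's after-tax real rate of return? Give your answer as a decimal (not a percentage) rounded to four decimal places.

0.0176

After-tax nominal return = 5.97% × (1 − 0.39) = 3.6417%.
1 + r = 1.036417 / 1.01850 = 1.017592
After-tax real rate = 1.017592 − 1 → 0.0176.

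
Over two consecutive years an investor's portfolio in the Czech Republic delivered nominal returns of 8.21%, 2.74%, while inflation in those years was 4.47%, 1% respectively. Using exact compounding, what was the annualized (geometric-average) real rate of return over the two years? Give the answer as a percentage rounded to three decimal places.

Compound the nominal returns: 1.0821 × 1.0274 = 1.11174954.
Compound inflation: 1.0447 × 1.0100 = 1.05514700.
Deflate: 1.11174954 / 1.05514700 = 1.05364422.
Annualized real rate = 1.05364422^(1/2) − 1 = 2.6472% → 2.647%.

2.647%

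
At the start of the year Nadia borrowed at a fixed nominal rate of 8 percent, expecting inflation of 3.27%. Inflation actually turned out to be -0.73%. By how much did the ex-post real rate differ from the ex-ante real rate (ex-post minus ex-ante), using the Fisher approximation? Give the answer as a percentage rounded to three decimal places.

Ex-ante: 8% − 3.27% = 4.730%
Ex-post: 8% − (-0.73%) = 8.730%
Difference (ex-post − ex-ante) = 4.0000% → 4.000%.

4.000%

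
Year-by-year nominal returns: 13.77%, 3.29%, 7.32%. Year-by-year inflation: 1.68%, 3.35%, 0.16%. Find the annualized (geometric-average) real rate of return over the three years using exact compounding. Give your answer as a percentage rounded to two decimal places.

Compound the nominal returns: 1.1377 × 1.0329 × 1.0732 = 1.26114987.
Compound inflation: 1.0168 × 1.0335 × 1.0016 = 1.05254418.
Deflate: 1.26114987 / 1.05254418 = 1.19819186.
Annualized real rate = 1.19819186^(1/3) − 1 = 6.2125% → 6.21%.

6.21%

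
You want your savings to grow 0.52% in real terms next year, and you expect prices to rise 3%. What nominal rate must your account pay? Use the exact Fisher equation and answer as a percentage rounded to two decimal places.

(1 + i) = (1 + r)(1 + π) = 1.00520 × 1.03000 = 1.035356
i = 1.035356 − 1, so the required nominal rate is 3.54%.

3.54%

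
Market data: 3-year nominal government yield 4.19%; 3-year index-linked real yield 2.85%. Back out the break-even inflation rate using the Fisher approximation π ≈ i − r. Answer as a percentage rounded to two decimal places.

1.34%

π ≈ i − r = 4.19% − 2.85% → 1.34%.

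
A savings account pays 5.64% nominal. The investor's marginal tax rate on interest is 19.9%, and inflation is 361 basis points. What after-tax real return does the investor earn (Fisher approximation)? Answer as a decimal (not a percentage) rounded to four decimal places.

After-tax nominal return = 5.64% × (1 − 0.199) = 4.51764%.
r ≈ 4.51764% − 3.61% → 0.0091.

0.0091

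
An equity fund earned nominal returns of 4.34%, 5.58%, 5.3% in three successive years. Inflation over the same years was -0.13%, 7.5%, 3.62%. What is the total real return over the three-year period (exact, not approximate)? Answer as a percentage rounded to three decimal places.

Nominal growth factor = 1.0434 × 1.0558 × 1.0530 = 1.1600077
Price-level growth factor = 0.9987 × 1.0750 × 1.0362 = 1.1124669
Real growth factor = 1.1600077 / 1.1124669 = 1.0427345
Total real return = 1.0427345 − 1 → 4.273%.

4.273%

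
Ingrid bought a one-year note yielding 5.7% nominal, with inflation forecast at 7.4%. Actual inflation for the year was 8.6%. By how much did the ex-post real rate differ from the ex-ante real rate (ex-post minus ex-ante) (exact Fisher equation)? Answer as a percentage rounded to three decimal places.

-1.087%

Ex-ante: (1 + 0.0570)/(1 + 0.0740) − 1 = -1.58287%
Ex-post: (1 + 0.0570)/(1 + 0.0860) − 1 = -2.67035%
Difference (ex-post − ex-ante) = -1.08748% → -1.087%.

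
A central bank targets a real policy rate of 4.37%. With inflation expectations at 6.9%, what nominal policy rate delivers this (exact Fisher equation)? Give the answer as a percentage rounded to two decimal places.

11.57%

(1 + i) = (1 + r)(1 + π) = 1.04370 × 1.06900 = 1.1157153
i = 1.1157153 − 1, so the required nominal rate is 11.57%.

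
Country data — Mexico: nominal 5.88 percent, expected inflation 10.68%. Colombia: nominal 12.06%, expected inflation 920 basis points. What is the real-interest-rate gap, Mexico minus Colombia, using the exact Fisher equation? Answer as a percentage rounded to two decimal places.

Mexico: (1 + 0.0588)/(1 + 0.1068) − 1 = -4.3368%
Colombia: (1 + 0.1206)/(1 + 0.0920) − 1 = 2.6190%
Differential = -4.3368% − 2.6190% = -6.9559% → -6.96%.

-6.96%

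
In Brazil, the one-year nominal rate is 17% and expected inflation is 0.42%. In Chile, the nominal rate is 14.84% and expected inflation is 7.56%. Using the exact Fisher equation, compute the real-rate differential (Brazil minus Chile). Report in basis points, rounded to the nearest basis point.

974 basis points

Brazil: (1 + 0.1700)/(1 + 0.0042) − 1 = 16.5107%
Chile: (1 + 0.1484)/(1 + 0.0756) − 1 = 6.7683%
Differential = 16.5107% − 6.7683% = 9.7423% → 974 basis points.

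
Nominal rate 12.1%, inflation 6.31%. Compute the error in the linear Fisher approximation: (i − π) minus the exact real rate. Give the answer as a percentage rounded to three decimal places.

0.344%

Approximate: r ≈ 12.100% − 6.310% = 5.7900%
Exact: (1 + 0.1210)/(1 + 0.0631) − 1 = 5.4463%
Error = 5.7900% − 5.4463% = 0.3437% → 0.344%.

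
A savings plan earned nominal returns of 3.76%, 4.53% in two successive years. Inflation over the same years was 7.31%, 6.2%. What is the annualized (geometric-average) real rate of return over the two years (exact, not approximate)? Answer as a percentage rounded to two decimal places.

-2.44%

Compound the nominal returns: 1.0376 × 1.0453 = 1.08460328.
Compound inflation: 1.0731 × 1.0620 = 1.13963220.
Deflate: 1.08460328 / 1.13963220 = 0.95171344.
Annualized real rate = 0.95171344^(1/2) − 1 = -2.4442% → -2.44%.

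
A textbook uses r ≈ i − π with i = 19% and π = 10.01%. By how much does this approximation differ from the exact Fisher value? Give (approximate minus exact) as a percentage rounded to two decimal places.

0.82%

Approximate: r ≈ 19.000% − 10.010% = 8.9900%
Exact: (1 + 0.1900)/(1 + 0.1001) − 1 = 8.1720%
Error = 8.9900% − 8.1720% = 0.8180% → 0.82%.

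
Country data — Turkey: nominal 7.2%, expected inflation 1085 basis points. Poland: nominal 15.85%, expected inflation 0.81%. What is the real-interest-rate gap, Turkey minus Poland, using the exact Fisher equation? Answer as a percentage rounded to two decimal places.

-18.21%

Turkey: (1 + 0.0720)/(1 + 0.1085) − 1 = -3.2927%
Poland: (1 + 0.1585)/(1 + 0.0081) − 1 = 14.9192%
Differential = -3.2927% − 14.9192% = -18.2119% → -18.21%.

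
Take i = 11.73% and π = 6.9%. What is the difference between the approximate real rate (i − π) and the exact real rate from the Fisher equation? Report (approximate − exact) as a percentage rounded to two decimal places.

0.31%

Approximate: r ≈ 11.730% − 6.900% = 4.8300%
Exact: (1 + 0.1173)/(1 + 0.0690) − 1 = 4.5182%
Error = 4.8300% − 4.5182% = 0.3118% → 0.31%.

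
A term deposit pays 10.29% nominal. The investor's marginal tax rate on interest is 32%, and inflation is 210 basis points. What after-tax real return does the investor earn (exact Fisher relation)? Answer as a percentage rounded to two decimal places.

4.80%

After-tax nominal return = 10.29% × (1 − 0.32) = 6.9972%.
1 + r = 1.069972 / 1.02100 = 1.047965
After-tax real rate = 1.047965 − 1 → 4.80%.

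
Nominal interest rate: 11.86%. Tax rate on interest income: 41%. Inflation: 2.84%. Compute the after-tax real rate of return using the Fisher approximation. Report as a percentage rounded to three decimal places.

After-tax nominal return = 11.86% × (1 − 0.41) = 6.9974%.
r ≈ 6.9974% − 2.84% → 4.157%.

4.157%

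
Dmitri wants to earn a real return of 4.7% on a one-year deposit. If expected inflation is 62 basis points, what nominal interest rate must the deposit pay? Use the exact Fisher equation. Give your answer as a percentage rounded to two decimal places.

5.35%

(1 + i) = (1 + r)(1 + π) = 1.04700 × 1.00620 = 1.0534914
i = 1.0534914 − 1, so the required nominal rate is 5.35%.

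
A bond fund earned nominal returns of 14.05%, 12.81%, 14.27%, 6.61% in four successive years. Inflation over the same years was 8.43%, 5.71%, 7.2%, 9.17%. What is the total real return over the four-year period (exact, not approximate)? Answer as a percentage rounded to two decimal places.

Compound the nominal returns: 1.1405 × 1.1281 × 1.1427 × 1.0661 = 1.567376.
Compound inflation: 1.0843 × 1.0571 × 1.0720 × 1.0917 = 1.341416.
Deflate: 1.567376 / 1.341416 = 1.168448.
Total real return = 1.168448 − 1 → 16.84%.

16.84%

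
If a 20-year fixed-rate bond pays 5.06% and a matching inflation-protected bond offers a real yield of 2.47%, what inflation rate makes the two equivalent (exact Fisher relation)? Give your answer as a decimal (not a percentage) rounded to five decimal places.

(1 + π) = (1 + i)/(1 + r) = 1.05060 / 1.02470 = 1.025276
Break-even inflation = 1.025276 − 1 → 0.02528.

0.02528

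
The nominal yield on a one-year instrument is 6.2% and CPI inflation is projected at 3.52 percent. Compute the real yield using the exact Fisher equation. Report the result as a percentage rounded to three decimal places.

By the Fisher relation, 1 + r = (1 + i)/(1 + π).
1 + r = 1.06200 / 1.03520 = 1.025889
r = 1.025889 − 1 = 2.5889%, i.e. 2.589%.

2.589%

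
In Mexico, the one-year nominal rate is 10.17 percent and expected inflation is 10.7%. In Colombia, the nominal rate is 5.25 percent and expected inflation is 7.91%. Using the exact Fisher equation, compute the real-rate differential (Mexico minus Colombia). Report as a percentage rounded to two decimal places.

1.99%

Mexico: (1 + 0.1017)/(1 + 0.1070) − 1 = -0.4788%
Colombia: (1 + 0.0525)/(1 + 0.0791) − 1 = -2.4650%
Differential = -0.4788% − (-2.4650%) = 1.9862% → 1.99%.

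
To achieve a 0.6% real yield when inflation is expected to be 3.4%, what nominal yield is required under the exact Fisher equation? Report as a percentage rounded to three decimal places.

(1 + i) = (1 + r)(1 + π) = 1.00600 × 1.03400 = 1.040204
i = 1.040204 − 1, so the required nominal rate is 4.020%.

4.020%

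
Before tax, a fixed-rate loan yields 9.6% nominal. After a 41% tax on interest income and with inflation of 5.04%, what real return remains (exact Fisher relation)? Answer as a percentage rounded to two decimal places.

0.59%

After-tax nominal return = 9.6% × (1 − 0.41) = 5.6640%.
1 + r = 1.05664 / 1.05040 = 1.005941
After-tax real rate = 1.005941 − 1 → 0.59%.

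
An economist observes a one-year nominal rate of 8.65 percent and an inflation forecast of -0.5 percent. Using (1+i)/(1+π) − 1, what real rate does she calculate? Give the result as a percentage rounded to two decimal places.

1 + r = 1.08650 / 0.99500 = 1.091960
r = 1.091960 − 1 = 9.1960%, i.e. 9.20%.

9.20%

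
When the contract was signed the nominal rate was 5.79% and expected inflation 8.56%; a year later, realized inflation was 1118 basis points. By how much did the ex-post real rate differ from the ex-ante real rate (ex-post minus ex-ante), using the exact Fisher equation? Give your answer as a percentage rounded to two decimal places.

Ex-ante: (1 + 0.0579)/(1 + 0.0856) − 1 = -2.5516%
Ex-post: (1 + 0.0579)/(1 + 0.1118) − 1 = -4.8480%
Difference (ex-post − ex-ante) = -2.2964% → -2.30%.

-2.30%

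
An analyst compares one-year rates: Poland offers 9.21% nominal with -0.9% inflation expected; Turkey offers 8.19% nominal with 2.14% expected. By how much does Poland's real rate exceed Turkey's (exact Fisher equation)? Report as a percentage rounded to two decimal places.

Poland: (1 + 0.0921)/(1 − 0.0090) − 1 = 10.2018%
Turkey: (1 + 0.0819)/(1 + 0.0214) − 1 = 5.9232%
Differential = 10.2018% − 5.9232% = 4.2786% → 4.28%.

4.28%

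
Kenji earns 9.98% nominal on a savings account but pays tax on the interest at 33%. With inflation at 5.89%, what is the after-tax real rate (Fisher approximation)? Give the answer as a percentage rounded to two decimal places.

After-tax nominal return = 9.98% × (1 − 0.33) = 6.6866%.
r ≈ 6.6866% − 5.89% → 0.80%.

0.80%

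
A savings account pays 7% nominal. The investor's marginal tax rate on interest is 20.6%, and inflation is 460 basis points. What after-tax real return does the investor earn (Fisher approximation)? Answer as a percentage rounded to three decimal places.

After-tax nominal return = 7% × (1 − 0.206) = 5.5580%.
r ≈ 5.5580% − 4.6% → 0.958%.

0.958%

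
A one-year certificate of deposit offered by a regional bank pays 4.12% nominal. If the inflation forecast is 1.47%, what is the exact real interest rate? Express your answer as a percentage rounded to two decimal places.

2.61%

By the Fisher equation, 1 + r = (1 + i)/(1 + π).
1 + r = 1.04120 / 1.01470 = 1.026116
r = 1.026116 − 1 = 2.6116%, i.e. 2.61%.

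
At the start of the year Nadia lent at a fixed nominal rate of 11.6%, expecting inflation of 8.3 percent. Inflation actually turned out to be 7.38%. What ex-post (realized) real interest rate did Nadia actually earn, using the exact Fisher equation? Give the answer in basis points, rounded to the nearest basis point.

393 basis points

Ex-post: (1 + 0.1160)/(1 + 0.0738) − 1 = 3.9300%
So the realized real rate is 393 basis points.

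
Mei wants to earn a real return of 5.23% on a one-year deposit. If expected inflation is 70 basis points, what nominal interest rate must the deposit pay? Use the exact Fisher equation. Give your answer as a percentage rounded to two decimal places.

(1 + i) = (1 + r)(1 + π) = 1.05230 × 1.00700 = 1.0596661
i = 1.0596661 − 1, so the required nominal rate is 5.97%.

5.97%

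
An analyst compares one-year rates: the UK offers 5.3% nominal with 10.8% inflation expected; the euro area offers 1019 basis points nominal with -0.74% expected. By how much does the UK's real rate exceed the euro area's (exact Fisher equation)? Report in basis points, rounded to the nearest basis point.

The UK: (1 + 0.0530)/(1 + 0.1080) − 1 = -4.9639%
The euro area: (1 + 0.1019)/(1 − 0.0074) − 1 = 11.0115%
Differential = -4.9639% − 11.0115% = -15.9754% → -1598 basis points.

-1598 basis points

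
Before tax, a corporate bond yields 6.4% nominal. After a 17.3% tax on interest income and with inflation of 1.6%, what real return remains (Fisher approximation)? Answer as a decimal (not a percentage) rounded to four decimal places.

0.0369

After-tax nominal return = 6.4% × (1 − 0.173) = 5.2928%.
r ≈ 5.2928% − 1.6% → 0.0369.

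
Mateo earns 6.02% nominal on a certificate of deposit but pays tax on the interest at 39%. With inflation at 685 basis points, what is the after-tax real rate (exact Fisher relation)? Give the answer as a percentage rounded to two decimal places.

After-tax nominal return = 6.02% × (1 − 0.39) = 3.6722%.
1 + r = 1.036722 / 1.06850 = 0.970259
After-tax real rate = 0.970259 − 1 → -2.97%.

-2.97%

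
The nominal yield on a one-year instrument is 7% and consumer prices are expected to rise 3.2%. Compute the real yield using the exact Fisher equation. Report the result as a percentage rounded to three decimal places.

By the Fisher relation, 1 + r = (1 + i)/(1 + π).
1 + r = 1.07000 / 1.03200 = 1.036822
r = 1.036822 − 1 = 3.6822%, i.e. 3.682%.

3.682%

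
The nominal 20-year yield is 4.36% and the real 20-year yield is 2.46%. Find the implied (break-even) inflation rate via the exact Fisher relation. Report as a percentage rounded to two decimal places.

1.85%

(1 + π) = (1 + i)/(1 + r) = 1.04360 / 1.02460 = 1.018544
Break-even inflation = 1.018544 − 1 → 1.85%.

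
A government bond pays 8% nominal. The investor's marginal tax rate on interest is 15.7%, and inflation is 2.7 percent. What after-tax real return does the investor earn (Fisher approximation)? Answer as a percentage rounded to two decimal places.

After-tax nominal return = 8% × (1 − 0.157) = 6.7440%.
r ≈ 6.7440% − 2.7% → 4.04%.

4.04%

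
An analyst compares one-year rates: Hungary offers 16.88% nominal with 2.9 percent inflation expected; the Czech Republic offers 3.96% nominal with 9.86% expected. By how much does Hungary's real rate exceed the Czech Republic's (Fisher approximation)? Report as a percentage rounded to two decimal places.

Hungary: 16.88% − 2.9% = 13.980%
The Czech Republic: 3.96% − 9.86% = -5.900%
Differential = 19.880% → 19.88%.

19.88%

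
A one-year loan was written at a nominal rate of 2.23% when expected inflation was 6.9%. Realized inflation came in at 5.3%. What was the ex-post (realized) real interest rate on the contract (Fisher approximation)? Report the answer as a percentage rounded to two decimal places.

Ex-post: 2.23% − 5.3% = -3.070%
So the realized real rate is -3.07%.

-3.07%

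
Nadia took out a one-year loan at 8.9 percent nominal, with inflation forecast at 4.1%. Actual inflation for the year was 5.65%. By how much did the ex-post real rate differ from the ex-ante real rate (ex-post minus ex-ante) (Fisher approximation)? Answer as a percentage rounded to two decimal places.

-1.55%

Ex-ante: 8.9% − 4.1% = 4.800%
Ex-post: 8.9% − 5.65% = 3.250%
Difference (ex-post − ex-ante) = -1.5500% → -1.55%.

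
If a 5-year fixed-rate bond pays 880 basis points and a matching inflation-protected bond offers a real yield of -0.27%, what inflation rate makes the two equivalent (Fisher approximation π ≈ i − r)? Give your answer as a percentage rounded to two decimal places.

9.07%

π ≈ i − r = 8.8% − (-0.27%) → 9.07%.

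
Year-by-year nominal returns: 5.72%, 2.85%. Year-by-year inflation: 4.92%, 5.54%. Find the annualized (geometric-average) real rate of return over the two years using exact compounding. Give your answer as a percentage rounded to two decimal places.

-0.91%

Compound the nominal returns: 1.0572 × 1.0285 = 1.08733020.
Compound inflation: 1.0492 × 1.0554 = 1.10732568.
Deflate: 1.08733020 / 1.10732568 = 0.98194255.
Annualized real rate = 0.98194255^(1/2) − 1 = -0.9070% → -0.91%.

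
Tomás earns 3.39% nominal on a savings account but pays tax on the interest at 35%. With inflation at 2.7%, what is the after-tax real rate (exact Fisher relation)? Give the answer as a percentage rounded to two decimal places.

-0.48%

After-tax nominal return = 3.39% × (1 − 0.35) = 2.2035%.
1 + r = 1.022035 / 1.02700 = 0.995166
After-tax real rate = 0.995166 − 1 → -0.48%.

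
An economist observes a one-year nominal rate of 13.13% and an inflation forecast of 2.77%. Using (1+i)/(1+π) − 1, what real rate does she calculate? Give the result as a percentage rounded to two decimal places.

1 + r = 1.13130 / 1.02770 = 1.100808
r = 1.100808 − 1 = 10.0808%, i.e. 10.08%.

10.08%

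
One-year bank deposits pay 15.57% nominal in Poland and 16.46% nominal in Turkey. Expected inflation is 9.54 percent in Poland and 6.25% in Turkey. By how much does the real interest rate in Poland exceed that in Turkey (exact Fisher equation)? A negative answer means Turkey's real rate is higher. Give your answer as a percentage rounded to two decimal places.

-4.10%

Poland: (1 + 0.1557)/(1 + 0.0954) − 1 = 5.5048%
Turkey: (1 + 0.1646)/(1 + 0.0625) − 1 = 9.6094%
Differential = 5.5048% − 9.6094% = -4.1046% → -4.10%.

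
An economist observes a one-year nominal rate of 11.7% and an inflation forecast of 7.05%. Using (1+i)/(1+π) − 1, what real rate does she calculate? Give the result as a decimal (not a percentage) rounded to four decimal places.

1 + r = 1.11700 / 1.07050 = 1.043438
r = 1.043438 − 1 = 4.3438%, i.e. 0.0434.

0.0434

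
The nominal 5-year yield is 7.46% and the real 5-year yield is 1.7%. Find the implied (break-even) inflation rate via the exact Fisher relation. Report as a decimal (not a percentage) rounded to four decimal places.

0.0566

(1 + π) = (1 + i)/(1 + r) = 1.07460 / 1.01700 = 1.056637
Break-even inflation = 1.056637 − 1 → 0.0566.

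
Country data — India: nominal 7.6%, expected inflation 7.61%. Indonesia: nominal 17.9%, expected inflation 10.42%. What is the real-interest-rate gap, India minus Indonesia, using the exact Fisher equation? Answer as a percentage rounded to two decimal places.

-6.78%

India: (1 + 0.0760)/(1 + 0.0761) − 1 = -0.0093%
Indonesia: (1 + 0.1790)/(1 + 0.1042) − 1 = 6.7741%
Differential = -0.0093% − 6.7741% = -6.7834% → -6.78%.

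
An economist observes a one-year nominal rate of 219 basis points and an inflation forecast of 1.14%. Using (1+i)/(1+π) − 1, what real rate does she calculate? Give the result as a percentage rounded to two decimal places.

By the Fisher equation, 1 + r = (1 + i)/(1 + π).
1 + r = 1.02190 / 1.01140 = 1.010382
r = 1.010382 − 1 = 1.0382%, i.e. 1.04%.

1.04%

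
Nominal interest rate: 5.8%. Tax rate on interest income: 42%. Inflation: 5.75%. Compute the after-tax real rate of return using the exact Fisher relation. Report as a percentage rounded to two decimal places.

After-tax nominal return = 5.8% × (1 − 0.42) = 3.3640%.
1 + r = 1.03364 / 1.05750 = 0.977437
After-tax real rate = 0.977437 − 1 → -2.26%.

-2.26%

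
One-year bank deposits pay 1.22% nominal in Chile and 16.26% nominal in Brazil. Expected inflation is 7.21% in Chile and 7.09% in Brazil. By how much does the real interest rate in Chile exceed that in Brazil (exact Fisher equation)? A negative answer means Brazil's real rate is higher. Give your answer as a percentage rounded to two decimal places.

-14.15%

Chile: (1 + 0.0122)/(1 + 0.0721) − 1 = -5.5872%
Brazil: (1 + 0.1626)/(1 + 0.0709) − 1 = 8.5629%
Differential = -5.5872% − 8.5629% = -14.1501% → -14.15%.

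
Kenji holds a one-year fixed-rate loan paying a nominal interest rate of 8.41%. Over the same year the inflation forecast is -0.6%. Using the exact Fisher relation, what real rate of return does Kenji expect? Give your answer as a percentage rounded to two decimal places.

By the Fisher relation, 1 + r = (1 + i)/(1 + π).
1 + r = 1.08410 / 0.99400 = 1.090644
r = 1.090644 − 1 = 9.0644%, i.e. 9.06%.

9.06%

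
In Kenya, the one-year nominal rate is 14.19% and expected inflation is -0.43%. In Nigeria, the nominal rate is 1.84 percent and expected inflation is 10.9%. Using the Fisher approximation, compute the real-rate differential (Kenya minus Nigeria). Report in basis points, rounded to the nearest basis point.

Kenya: 14.19% − (-0.43%) = 14.620%
Nigeria: 1.84% − 10.9% = -9.060%
Differential = 23.680% → 2368 basis points.

2368 basis points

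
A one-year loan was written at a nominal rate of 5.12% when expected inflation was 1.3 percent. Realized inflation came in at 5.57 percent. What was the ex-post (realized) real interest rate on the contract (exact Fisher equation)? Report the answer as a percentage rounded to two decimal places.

-0.43%

Ex-post: (1 + 0.0512)/(1 + 0.0557) − 1 = -0.4263%
So the realized real rate is -0.43%.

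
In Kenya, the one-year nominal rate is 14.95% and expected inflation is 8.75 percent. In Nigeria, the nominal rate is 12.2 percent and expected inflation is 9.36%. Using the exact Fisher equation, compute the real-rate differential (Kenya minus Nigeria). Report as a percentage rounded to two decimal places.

Kenya: (1 + 0.1495)/(1 + 0.0875) − 1 = 5.7011%
Nigeria: (1 + 0.1220)/(1 + 0.0936) − 1 = 2.5969%
Differential = 5.7011% − 2.5969% = 3.1042% → 3.10%.

3.10%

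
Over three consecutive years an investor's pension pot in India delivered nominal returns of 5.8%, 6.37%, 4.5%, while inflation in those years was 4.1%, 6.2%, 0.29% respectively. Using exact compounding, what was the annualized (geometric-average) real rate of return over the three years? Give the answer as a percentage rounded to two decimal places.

Compound the nominal returns: 1.0580 × 1.0637 × 1.0450 = 1.17603736.
Compound inflation: 1.0410 × 1.0620 × 1.0029 = 1.10874807.
Deflate: 1.17603736 / 1.10874807 = 1.06068943.
Annualized real rate = 1.06068943^(1/3) − 1 = 1.9834% → 1.98%.

1.98%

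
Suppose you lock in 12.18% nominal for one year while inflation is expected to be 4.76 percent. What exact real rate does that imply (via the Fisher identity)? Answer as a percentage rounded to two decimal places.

7.08%

By the Fisher identity, 1 + r = (1 + i)/(1 + π).
1 + r = 1.12180 / 1.04760 = 1.070829
r = 1.070829 − 1 = 7.0829%, i.e. 7.08%.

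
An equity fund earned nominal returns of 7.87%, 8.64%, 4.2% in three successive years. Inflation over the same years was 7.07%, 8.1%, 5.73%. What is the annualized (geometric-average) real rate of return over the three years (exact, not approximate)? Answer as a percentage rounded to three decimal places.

-0.072%

Nominal growth factor = 1.0787 × 1.0864 × 1.0420 = 1.22111947
Price-level growth factor = 1.0707 × 1.0810 × 1.0573 = 1.22374725
Real growth factor = 1.22111947 / 1.22374725 = 0.99785267
Annualized real rate = 0.99785267^(1/3) − 1 = -0.0716% → -0.072%.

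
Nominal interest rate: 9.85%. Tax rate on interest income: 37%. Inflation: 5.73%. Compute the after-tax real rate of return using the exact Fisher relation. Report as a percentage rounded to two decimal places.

0.45%

After-tax nominal return = 9.85% × (1 − 0.37) = 6.2055%.
1 + r = 1.062055 / 1.05730 = 1.004497
After-tax real rate = 1.004497 − 1 → 0.45%.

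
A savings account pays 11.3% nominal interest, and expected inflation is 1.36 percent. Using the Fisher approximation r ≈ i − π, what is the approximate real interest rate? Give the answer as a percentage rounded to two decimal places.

r ≈ i − π = 11.3% − 1.36% = 9.94%.

9.94%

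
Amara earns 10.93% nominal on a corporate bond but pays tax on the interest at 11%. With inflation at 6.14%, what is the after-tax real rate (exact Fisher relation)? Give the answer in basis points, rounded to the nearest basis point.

338 basis points

After-tax nominal return = 10.93% × (1 − 0.11) = 9.7277%.
1 + r = 1.097277 / 1.06140 = 1.033802
After-tax real rate = 1.033802 − 1 → 338 basis points.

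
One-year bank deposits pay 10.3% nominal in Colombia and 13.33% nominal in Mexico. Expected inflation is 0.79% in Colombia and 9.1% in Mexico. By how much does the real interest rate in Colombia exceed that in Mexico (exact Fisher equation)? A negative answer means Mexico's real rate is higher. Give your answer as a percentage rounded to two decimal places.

5.56%

Colombia: (1 + 0.1030)/(1 + 0.0079) − 1 = 9.4355%
Mexico: (1 + 0.1333)/(1 + 0.0910) − 1 = 3.8772%
Differential = 9.4355% − 3.8772% = 5.5583% → 5.56%.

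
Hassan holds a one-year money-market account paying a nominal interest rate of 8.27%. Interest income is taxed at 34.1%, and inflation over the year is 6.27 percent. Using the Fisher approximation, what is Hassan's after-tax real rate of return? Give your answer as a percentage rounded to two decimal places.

-0.82%

After-tax nominal return = 8.27% × (1 − 0.341) = 5.44993%.
r ≈ 5.44993% − 6.27% → -0.82%.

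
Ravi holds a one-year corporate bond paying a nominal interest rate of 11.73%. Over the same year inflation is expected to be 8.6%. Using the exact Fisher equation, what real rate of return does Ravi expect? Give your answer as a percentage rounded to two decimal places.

2.88%

1 + r = 1.11730 / 1.08600 = 1.028821
r = 1.028821 − 1 = 2.8821%, i.e. 2.88%.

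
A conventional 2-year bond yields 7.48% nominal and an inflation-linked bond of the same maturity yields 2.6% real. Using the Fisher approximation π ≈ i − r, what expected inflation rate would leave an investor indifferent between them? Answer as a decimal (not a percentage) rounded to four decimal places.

0.0488

π ≈ i − r = 7.48% − 2.6% → 0.0488.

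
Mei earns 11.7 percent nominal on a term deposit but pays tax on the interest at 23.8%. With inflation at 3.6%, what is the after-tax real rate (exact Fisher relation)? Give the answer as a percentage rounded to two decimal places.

After-tax nominal return = 11.7% × (1 − 0.238) = 8.9154%.
1 + r = 1.089154 / 1.03600 = 1.051307
After-tax real rate = 1.051307 − 1 → 5.13%.

5.13%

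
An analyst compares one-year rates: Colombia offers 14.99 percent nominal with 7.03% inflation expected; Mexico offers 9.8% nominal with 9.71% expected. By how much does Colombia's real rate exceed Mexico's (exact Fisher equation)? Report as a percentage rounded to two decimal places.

7.36%

Colombia: (1 + 0.1499)/(1 + 0.0703) − 1 = 7.4372%
Mexico: (1 + 0.0980)/(1 + 0.0971) − 1 = 0.0820%
Differential = 7.4372% − 0.0820% = 7.3551% → 7.36%.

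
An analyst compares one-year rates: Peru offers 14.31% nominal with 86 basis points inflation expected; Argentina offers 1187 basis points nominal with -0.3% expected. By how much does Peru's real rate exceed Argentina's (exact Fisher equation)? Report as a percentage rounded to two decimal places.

1.13%

Peru: (1 + 0.1431)/(1 + 0.0086) − 1 = 13.3353%
Argentina: (1 + 0.1187)/(1 − 0.0030) − 1 = 12.2066%
Differential = 13.3353% − 12.2066% = 1.1287% → 1.13%.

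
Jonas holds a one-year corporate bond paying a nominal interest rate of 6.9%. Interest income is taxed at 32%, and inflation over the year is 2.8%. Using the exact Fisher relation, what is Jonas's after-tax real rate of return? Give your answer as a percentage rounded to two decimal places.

1.84%

After-tax nominal return = 6.9% × (1 − 0.32) = 4.6920%.
1 + r = 1.04692 / 1.02800 = 1.018405
After-tax real rate = 1.018405 − 1 → 1.84%.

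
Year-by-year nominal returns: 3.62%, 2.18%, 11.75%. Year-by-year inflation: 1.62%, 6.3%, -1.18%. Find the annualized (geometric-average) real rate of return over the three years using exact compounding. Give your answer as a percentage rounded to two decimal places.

Nominal growth factor = 1.0362 × 1.0218 × 1.1175 = 1.18319689
Price-level growth factor = 1.0162 × 1.0630 × 0.9882 = 1.06747400
Real growth factor = 1.18319689 / 1.06747400 = 1.10840816
Annualized real rate = 1.10840816^(1/3) − 1 = 3.4904% → 3.49%.

3.49%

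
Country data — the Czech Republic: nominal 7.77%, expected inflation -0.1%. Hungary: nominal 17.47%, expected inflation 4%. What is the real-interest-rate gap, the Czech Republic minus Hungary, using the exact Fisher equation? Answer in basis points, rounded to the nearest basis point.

The Czech Republic: (1 + 0.0777)/(1 − 0.0010) − 1 = 7.8779%
Hungary: (1 + 0.1747)/(1 + 0.0400) − 1 = 12.9519%
Differential = 7.8779% − 12.9519% = -5.0740% → -507 basis points.

-507 basis points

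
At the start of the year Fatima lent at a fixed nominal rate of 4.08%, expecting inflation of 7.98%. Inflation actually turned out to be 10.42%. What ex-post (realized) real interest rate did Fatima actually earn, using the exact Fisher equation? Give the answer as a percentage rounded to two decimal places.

-5.74%

Ex-post: (1 + 0.0408)/(1 + 0.1042) − 1 = -5.7417%
So the realized real rate is -5.74%.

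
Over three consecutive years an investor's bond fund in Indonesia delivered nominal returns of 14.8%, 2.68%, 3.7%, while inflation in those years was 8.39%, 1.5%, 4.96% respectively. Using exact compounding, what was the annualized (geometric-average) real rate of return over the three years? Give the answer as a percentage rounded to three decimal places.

1.916%

Nominal growth factor = 1.1480 × 1.0268 × 1.0370 = 1.22238076
Price-level growth factor = 1.0839 × 1.0150 × 1.0496 = 1.15472636
Real growth factor = 1.22238076 / 1.15472636 = 1.05858911
Annualized real rate = 1.05858911^(1/3) − 1 = 1.9160% → 1.916%.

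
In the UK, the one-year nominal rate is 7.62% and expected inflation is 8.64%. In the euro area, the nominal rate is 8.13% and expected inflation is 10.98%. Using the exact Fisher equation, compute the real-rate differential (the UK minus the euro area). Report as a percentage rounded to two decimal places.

The UK: (1 + 0.0762)/(1 + 0.0864) − 1 = -0.9389%
The euro area: (1 + 0.0813)/(1 + 0.1098) − 1 = -2.5680%
Differential = -0.9389% − (-2.5680%) = 1.6291% → 1.63%.

1.63%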